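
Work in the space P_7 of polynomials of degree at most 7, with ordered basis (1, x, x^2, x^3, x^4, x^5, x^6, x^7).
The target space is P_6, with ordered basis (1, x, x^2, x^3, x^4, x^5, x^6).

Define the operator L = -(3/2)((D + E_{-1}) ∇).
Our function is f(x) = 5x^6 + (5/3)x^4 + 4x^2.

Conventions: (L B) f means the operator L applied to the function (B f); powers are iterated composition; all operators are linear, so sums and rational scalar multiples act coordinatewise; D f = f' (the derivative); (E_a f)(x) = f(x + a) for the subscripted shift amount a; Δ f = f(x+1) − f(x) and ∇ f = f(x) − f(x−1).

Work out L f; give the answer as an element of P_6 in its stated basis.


the result is g(x) = -45x^5 + (225/2)x^4 - 610x^3 + (2505/2)x^2 - 1222x + 461

∇ f = 30x^5 - 75x^4 + (320/3)x^3 - 85x^2 + (134/3)x - 32/3
D ∇ f = 150x^4 - 300x^3 + 320x^2 - 170x + 134/3
E_{-1} ∇ f = 30x^5 - 225x^4 + (2120/3)x^3 - 1155x^2 + (2954/3)x - 352
(D + E_{-1}) ∇ f = 30x^5 - 75x^4 + (1220/3)x^3 - 835x^2 + (2444/3)x - 922/3
(-(3/2)((D + E_{-1}) ∇)) f = -45x^5 + (225/2)x^4 - 610x^3 + (2505/2)x^2 - 1222x + 461


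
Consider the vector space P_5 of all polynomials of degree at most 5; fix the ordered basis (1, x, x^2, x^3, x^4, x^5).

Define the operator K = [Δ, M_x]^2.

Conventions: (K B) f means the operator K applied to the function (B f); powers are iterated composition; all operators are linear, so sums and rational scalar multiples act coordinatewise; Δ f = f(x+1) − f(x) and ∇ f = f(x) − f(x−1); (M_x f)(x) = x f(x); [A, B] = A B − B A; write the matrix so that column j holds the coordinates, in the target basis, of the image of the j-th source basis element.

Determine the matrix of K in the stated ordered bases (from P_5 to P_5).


the matrix is [[1, 2, 4, 8, 16, 32]; [0, 1, 4, 12, 32, 80]; [0, 0, 1, 6, 24, 80]; [0, 0, 0, 1, 8, 40]; [0, 0, 0, 0, 1, 10]; [0, 0, 0, 0, 0, 1]] (rows listed top to bottom)

image of 1: 1
image of x: x + 2
image of x^2: x^2 + 4x + 4
image of x^3: x^3 + 6x^2 + 12x + 8
image of x^4: x^4 + 8x^3 + 24x^2 + 32x + 16
image of x^5: x^5 + 10x^4 + 40x^3 + 80x^2 + 80x + 32
each image's coordinates form column j of the matrix


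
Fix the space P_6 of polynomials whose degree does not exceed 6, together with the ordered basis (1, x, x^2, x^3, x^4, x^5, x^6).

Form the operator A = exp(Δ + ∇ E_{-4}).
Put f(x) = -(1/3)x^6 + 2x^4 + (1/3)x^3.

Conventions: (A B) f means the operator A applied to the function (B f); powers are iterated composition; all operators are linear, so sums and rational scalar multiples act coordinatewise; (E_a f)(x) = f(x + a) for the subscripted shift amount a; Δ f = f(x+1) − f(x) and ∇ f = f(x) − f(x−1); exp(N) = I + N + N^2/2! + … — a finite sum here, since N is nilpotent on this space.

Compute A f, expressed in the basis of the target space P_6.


order-1 term: -4x^5 + 40x^4 - (1192/3)x^3 + 1746x^2 - 3716x + 9382/3
order-2 term: -20x^4 + 320x^3 - 3392x^2 + 16900x - 103744/3
order-3 term: -(160/3)x^3 + 960x^2 - 8736x + 88136/3
order-4 term: -80x^2 + 1280x - 21344/3
order-5 term: -64x + 640
order-6 term: -64/3
the series for exp(Δ + ∇ E_{-4}) f terminates at order 6
exp(Δ + ∇ E_{-4}) f = -(1/3)x^6 - 4x^5 + 22x^4 - (391/3)x^3 - 766x^2 + 5664x - 25714/3

the image equals g(x) = -(1/3)x^6 - 4x^5 + 22x^4 - (391/3)x^3 - 766x^2 + 5664x - 25714/3


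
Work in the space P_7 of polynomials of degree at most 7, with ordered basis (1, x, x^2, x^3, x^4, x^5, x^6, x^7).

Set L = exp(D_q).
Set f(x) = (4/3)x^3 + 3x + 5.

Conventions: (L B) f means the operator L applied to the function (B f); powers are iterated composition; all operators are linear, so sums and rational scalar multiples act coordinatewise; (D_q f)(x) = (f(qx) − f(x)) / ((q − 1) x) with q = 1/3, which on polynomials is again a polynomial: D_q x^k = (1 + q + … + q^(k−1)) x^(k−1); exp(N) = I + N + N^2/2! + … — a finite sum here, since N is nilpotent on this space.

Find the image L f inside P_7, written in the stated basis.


order-1 term: (52/27)x^2 + 3
order-2 term: (104/81)x
order-3 term: 104/243
the series for exp(D_q) f terminates at order 3
exp(D_q) f = (4/3)x^3 + (52/27)x^2 + (347/81)x + 2048/243

g(x) = (4/3)x^3 + (52/27)x^2 + (347/81)x + 2048/243


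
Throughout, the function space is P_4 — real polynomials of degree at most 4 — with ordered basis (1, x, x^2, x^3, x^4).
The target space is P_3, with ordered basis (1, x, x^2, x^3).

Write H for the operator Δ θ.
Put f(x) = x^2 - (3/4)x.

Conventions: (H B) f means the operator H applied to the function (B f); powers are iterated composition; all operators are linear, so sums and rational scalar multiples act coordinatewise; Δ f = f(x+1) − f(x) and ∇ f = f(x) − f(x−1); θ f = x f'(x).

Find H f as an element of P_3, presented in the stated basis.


θ f = 2x^2 - (3/4)x
Δ θ f = 4x + 5/4

the image equals g(x) = 4x + 5/4


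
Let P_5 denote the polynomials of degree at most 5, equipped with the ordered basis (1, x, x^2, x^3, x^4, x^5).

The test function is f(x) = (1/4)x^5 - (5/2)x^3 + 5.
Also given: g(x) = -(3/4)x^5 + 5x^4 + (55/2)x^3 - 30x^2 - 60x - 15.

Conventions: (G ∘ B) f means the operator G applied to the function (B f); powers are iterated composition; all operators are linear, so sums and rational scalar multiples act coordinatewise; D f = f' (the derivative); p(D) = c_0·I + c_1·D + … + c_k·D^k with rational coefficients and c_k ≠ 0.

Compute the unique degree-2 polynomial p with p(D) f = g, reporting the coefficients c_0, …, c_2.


p(D) = -3·I + 4·D + 4·D^2, i.e. c_0 = -3, c_1 = 4, c_2 = 4

D^0 f = (1/4)x^5 - (5/2)x^3 + 5
D^1 f = (5/4)x^4 - (15/2)x^2
D^2 f = 5x^3 - 15x
matching coefficients of g against c_0 f + c_1 Df + … from the top degree down determines the c_i
solution: c_0 = -3, c_1 = 4, c_2 = 4


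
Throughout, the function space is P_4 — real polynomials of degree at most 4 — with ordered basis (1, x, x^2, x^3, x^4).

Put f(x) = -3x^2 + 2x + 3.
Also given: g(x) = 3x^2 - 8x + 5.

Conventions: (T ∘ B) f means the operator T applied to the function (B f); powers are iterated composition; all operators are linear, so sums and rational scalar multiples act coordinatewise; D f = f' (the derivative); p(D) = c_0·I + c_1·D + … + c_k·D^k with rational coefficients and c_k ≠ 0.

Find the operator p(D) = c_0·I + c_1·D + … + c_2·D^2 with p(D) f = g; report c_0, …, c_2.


D^0 f = -3x^2 + 2x + 3
D^1 f = -6x + 2
D^2 f = -6
matching coefficients of g against c_0 f + c_1 Df + … from the top degree down determines the c_i
solution: c_0 = -1, c_1 = 1, c_2 = -1

c_0 = -1, c_1 = 1, c_2 = -1


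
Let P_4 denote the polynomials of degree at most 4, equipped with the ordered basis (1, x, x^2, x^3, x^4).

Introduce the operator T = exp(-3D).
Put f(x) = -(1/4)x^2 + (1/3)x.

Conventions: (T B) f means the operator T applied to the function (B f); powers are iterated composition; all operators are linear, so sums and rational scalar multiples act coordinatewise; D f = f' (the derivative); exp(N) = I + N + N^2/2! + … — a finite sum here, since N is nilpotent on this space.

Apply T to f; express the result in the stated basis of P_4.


order-1 term: (3/2)x - 1
order-2 term: -9/4
the series for exp(-3D) f terminates at order 2
exp(-3D) f = -(1/4)x^2 + (11/6)x - 13/4

the image equals g(x) = -(1/4)x^2 + (11/6)x - 13/4


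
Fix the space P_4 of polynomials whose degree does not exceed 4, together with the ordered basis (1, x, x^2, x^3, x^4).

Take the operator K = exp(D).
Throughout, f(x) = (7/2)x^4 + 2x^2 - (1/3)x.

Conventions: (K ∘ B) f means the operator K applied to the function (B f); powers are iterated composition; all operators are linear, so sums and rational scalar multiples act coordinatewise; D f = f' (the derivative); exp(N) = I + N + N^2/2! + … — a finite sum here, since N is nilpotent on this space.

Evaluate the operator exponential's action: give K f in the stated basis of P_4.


order-1 term: 14x^3 + 4x - 1/3
order-2 term: 21x^2 + 2
order-3 term: 14x
order-4 term: 7/2
the series for exp(D) f terminates at order 4
exp(D) f = (7/2)x^4 + 14x^3 + 23x^2 + (53/3)x + 31/6

the result is g(x) = (7/2)x^4 + 14x^3 + 23x^2 + (53/3)x + 31/6


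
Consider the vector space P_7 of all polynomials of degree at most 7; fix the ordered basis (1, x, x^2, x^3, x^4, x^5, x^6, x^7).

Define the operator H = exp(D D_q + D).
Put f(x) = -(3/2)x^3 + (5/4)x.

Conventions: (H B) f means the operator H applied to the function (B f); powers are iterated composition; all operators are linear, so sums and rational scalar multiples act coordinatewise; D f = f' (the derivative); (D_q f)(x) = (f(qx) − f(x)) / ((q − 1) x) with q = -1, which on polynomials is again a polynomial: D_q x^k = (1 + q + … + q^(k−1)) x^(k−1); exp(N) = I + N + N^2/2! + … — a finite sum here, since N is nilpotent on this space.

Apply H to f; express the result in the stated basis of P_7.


order-1 term: -(9/2)x^2 - 3x + 5/4
order-2 term: -(9/2)x - 3/2
order-3 term: -3/2
the series for exp(D D_q + D) f terminates at order 3
exp(D D_q + D) f = -(3/2)x^3 - (9/2)x^2 - (25/4)x - 7/4

the result is g(x) = -(3/2)x^3 - (9/2)x^2 - (25/4)x - 7/4


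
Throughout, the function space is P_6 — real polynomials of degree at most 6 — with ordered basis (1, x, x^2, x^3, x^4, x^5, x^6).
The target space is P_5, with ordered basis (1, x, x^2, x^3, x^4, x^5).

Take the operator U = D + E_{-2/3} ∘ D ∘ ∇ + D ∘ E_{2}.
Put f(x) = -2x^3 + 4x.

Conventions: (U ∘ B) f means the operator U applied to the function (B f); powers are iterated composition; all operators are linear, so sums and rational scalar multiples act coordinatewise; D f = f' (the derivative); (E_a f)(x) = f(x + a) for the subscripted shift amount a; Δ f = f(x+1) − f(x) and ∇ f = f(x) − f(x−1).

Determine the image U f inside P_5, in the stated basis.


the image equals g(x) = -12x^2 - 36x - 2

D f = -6x^2 + 4
∇ f = -6x^2 + 6x + 2
D ∇ f = -12x + 6
E_{-2/3} D ∇ f = -12x + 14
E_{2} f = -2x^3 - 12x^2 - 20x - 8
D E_{2} f = -6x^2 - 24x - 20
(D + E_{-2/3} ∘ D ∘ ∇ + D ∘ E_{2}) f = -12x^2 - 36x - 2


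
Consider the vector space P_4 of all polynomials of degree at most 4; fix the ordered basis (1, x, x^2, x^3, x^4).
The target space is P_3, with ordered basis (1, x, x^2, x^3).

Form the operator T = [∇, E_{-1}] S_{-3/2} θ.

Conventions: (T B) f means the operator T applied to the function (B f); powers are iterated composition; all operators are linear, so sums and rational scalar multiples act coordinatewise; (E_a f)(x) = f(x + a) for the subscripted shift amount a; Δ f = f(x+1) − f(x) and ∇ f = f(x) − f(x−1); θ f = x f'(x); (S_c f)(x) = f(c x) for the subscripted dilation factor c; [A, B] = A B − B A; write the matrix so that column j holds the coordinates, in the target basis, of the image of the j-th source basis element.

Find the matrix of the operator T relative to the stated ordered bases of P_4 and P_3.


the matrix is [[0, 0, 0, 0, 0]; [0, 0, 0, 0, 0]; [0, 0, 0, 0, 0]; [0, 0, 0, 0, 0]] (rows listed top to bottom)

image of 1: 0
image of x: 0
image of x^2: 0
image of x^3: 0
image of x^4: 0
each image's coordinates form column j of the matrix


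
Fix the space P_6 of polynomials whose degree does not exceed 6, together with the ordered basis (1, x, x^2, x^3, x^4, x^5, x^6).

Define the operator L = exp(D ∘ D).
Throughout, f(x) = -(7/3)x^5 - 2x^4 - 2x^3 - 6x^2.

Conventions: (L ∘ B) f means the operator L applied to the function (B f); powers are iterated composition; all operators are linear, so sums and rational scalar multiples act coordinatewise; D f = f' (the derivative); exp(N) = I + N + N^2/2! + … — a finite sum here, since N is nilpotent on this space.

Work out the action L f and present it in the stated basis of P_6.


order-1 term: -(140/3)x^3 - 24x^2 - 12x - 12
order-2 term: -140x - 24
the series for exp(D ∘ D) f terminates at order 2
exp(D ∘ D) f = -(7/3)x^5 - 2x^4 - (146/3)x^3 - 30x^2 - 152x - 36

the image equals g(x) = -(7/3)x^5 - 2x^4 - (146/3)x^3 - 30x^2 - 152x - 36


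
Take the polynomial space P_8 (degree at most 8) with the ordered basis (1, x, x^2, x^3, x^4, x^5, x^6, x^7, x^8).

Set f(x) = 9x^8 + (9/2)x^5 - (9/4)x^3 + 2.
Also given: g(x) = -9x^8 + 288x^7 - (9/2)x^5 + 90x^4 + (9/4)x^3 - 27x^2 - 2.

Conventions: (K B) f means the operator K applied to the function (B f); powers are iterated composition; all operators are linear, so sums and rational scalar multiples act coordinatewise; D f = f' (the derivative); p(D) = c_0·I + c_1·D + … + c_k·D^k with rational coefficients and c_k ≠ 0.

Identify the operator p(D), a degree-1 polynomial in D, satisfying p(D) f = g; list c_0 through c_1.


p(D) = -I + 4·D, i.e. c_0 = -1, c_1 = 4

D^0 f = 9x^8 + (9/2)x^5 - (9/4)x^3 + 2
D^1 f = 72x^7 + (45/2)x^4 - (27/4)x^2
matching coefficients of g against c_0 f + c_1 Df + … from the top degree down determines the c_i
solution: c_0 = -1, c_1 = 4


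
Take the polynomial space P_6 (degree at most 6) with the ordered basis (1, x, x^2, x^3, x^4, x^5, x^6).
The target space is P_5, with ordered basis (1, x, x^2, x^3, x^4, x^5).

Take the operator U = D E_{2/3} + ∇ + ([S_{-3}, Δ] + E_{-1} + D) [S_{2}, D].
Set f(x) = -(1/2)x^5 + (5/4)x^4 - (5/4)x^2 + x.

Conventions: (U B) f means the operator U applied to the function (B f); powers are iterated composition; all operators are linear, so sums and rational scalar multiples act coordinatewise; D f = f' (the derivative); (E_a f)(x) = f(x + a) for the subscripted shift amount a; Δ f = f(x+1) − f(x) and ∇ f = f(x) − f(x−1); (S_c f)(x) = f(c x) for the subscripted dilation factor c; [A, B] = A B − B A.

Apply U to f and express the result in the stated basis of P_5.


g(x) = 35x^4 - (51935/3)x^3 - (128215/6)x^2 - (895795/54)x - 683669/162

E_{2/3} f = -(1/2)x^5 - (5/12)x^4 + (10/9)x^3 + (65/108)x^2 + (26/81)x + 71/243
D E_{2/3} f = -(5/2)x^4 - (5/3)x^3 + (10/3)x^2 + (65/54)x + 26/81
∇ f = -(5/2)x^4 + 10x^3 - (25/2)x^2 + 5x + 1/2
D f = -(5/2)x^4 + 5x^3 - (5/2)x + 1
S_{2} D f = -40x^4 + 40x^3 - 5x + 1
S_{2} f = -16x^5 + 20x^4 - 5x^2 + 2x
D S_{2} f = -80x^4 + 80x^3 - 10x + 2
[S_{2}, D] f = 40x^4 - 40x^3 + 5x - 1
Δ [S_{2}, D] f = 160x^3 + 120x^2 + 40x + 5
S_{-3} Δ [S_{2}, D] f = -4320x^3 + 1080x^2 - 120x + 5
S_{-3} [S_{2}, D] f = 3240x^4 + 1080x^3 - 15x - 1
Δ S_{-3} [S_{2}, D] f = 12960x^3 + 22680x^2 + 16200x + 4305
[S_{-3}, Δ] [S_{2}, D] f = -17280x^3 - 21600x^2 - 16320x - 4300
E_{-1} [S_{2}, D] f = 40x^4 - 200x^3 + 360x^2 - 275x + 74
D [S_{2}, D] f = 160x^3 - 120x^2 + 5
([S_{-3}, Δ] + E_{-1} + D) [S_{2}, D] f = 40x^4 - 17320x^3 - 21360x^2 - 16595x - 4221
(D E_{2/3} + ∇ + ([S_{-3}, Δ] + E_{-1} + D) [S_{2}, D]) f = 35x^4 - (51935/3)x^3 - (128215/6)x^2 - (895795/54)x - 683669/162


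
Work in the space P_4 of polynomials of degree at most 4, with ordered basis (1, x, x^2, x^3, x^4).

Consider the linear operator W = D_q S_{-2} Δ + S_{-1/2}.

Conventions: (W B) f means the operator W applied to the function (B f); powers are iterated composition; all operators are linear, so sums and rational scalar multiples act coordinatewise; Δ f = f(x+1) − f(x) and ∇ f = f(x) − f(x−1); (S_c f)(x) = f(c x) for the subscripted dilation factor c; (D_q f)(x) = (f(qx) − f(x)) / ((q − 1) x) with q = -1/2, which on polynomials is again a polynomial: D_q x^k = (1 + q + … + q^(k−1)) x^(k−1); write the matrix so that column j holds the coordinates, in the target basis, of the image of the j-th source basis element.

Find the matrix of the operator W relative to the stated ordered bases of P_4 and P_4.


image of 1: 1
image of x: -(1/2)x
image of x^2: (1/4)x^2 - 4
image of x^3: -(1/8)x^3 + 6x - 6
image of x^4: (1/16)x^4 - 24x^2 + 12x - 8
each image's coordinates form column j of the matrix

the matrix is [[1, 0, -4, -6, -8]; [0, -1/2, 0, 6, 12]; [0, 0, 1/4, 0, -24]; [0, 0, 0, -1/8, 0]; [0, 0, 0, 0, 1/16]] (rows listed top to bottom)


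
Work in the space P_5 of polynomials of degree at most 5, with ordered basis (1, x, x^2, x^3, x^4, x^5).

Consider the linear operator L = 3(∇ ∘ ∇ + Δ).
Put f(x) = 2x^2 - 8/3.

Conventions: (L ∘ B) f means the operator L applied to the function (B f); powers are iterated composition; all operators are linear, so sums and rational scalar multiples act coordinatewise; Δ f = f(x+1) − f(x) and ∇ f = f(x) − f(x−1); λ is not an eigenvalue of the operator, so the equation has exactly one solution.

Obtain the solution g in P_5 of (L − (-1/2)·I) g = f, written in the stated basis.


g(x) = 4x^2 - 48x + 632/3

write g with unknown coordinates in the stated basis and equate coefficients in (L − (-1/2)·I) g = f
solving from the highest basis element down gives g = 4x^2 - 48x + 632/3
check: L g = 24x - 108
so L g − (-1/2)·g = 2x^2 - 8/3 = f ✓


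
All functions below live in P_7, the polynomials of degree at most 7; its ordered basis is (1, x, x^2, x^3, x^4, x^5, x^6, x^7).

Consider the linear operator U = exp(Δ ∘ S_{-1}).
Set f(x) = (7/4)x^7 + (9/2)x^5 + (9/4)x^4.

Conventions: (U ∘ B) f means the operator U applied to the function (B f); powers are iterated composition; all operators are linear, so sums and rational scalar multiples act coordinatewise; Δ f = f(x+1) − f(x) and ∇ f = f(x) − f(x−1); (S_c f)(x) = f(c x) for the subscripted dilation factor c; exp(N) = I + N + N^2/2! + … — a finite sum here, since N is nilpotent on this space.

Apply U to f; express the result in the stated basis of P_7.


g(x) = (7/4)x^7 - (49/4)x^6 - 69x^5 - (81/4)x^4 - (79/4)x^3 + (441/4)x^2 + (531/4)x + 47/2

order-1 term: -(49/4)x^6 - (147/4)x^5 - (335/4)x^4 - (389/4)x^3 - (273/4)x^2 - (103/4)x - 4
order-2 term: -(147/4)x^5 - (425/4)x^3 - (27/2)x^2 - (139/4)x - 9/4
order-3 term: (245/4)x^4 + (245/2)x^3 + (915/4)x^2 + (317/2)x + 219/4
order-4 term: (245/4)x^3 + (335/4)x + 9/4
order-5 term: -(147/4)x^2 - (147/4)x - 29
order-6 term: -(49/4)x
order-7 term: 7/4
the series for exp(Δ ∘ S_{-1}) f terminates at order 7
exp(Δ ∘ S_{-1}) f = (7/4)x^7 - (49/4)x^6 - 69x^5 - (81/4)x^4 - (79/4)x^3 + (441/4)x^2 + (531/4)x + 47/2


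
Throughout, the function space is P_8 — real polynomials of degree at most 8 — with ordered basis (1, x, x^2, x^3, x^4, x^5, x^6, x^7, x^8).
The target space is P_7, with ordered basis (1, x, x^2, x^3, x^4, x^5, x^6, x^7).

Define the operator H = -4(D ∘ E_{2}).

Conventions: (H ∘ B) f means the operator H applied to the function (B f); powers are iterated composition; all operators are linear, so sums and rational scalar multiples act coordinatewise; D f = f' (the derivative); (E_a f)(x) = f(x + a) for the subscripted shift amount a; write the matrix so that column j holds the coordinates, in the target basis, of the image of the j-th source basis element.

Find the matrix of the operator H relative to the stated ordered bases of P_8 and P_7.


image of 1: 0
image of x: -4
image of x^2: -8x - 16
image of x^3: -12x^2 - 48x - 48
image of x^4: -16x^3 - 96x^2 - 192x - 128
image of x^5: -20x^4 - 160x^3 - 480x^2 - 640x - 320
image of x^6: -24x^5 - 240x^4 - 960x^3 - 1920x^2 - 1920x - 768
image of x^7: -28x^6 - 336x^5 - 1680x^4 - 4480x^3 - 6720x^2 - 5376x - 1792
image of x^8: -32x^7 - 448x^6 - 2688x^5 - 8960x^4 - 17920x^3 - 21504x^2 - 14336x - 4096
each image's coordinates form column j of the matrix

the matrix is [[0, -4, -16, -48, -128, -320, -768, -1792, -4096]; [0, 0, -8, -48, -192, -640, -1920, -5376, -14336]; [0, 0, 0, -12, -96, -480, -1920, -6720, -21504]; [0, 0, 0, 0, -16, -160, -960, -4480, -17920]; [0, 0, 0, 0, 0, -20, -240, -1680, -8960]; [0, 0, 0, 0, 0, 0, -24, -336, -2688]; [0, 0, 0, 0, 0, 0, 0, -28, -448]; [0, 0, 0, 0, 0, 0, 0, 0, -32]] (rows listed top to bottom)


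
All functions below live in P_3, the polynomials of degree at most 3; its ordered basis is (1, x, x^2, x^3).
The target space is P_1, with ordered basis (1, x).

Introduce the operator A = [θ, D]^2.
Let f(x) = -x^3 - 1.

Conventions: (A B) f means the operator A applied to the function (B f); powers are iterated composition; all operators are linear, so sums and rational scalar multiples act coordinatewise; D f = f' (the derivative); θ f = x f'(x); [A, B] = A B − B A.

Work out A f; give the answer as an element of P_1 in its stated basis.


D f = -3x^2
θ D f = -6x^2
θ f = -3x^3
D θ f = -9x^2
[θ, D] f = 3x^2
D [θ, D] f = 6x
θ D [θ, D] f = 6x
θ [θ, D] f = 6x^2
D θ [θ, D] f = 12x
[θ, D] [θ, D] f = -6x

the image equals g(x) = -6x


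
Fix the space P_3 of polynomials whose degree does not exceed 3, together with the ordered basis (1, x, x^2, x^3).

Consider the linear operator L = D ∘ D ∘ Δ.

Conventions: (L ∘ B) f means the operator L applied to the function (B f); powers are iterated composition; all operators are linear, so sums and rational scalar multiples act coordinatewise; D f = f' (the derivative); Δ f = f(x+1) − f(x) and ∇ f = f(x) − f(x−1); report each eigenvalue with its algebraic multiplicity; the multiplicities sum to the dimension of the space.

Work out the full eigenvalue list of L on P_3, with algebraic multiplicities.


image of 1: 0
image of x: 0
image of x^2: 0
image of x^3: 6
the matrix is upper triangular; its diagonal is (0, 0, 0, 0)
for a triangular matrix the eigenvalues are the diagonal entries, with algebraic multiplicity their repetition count

λ = 0 (multiplicity 4)


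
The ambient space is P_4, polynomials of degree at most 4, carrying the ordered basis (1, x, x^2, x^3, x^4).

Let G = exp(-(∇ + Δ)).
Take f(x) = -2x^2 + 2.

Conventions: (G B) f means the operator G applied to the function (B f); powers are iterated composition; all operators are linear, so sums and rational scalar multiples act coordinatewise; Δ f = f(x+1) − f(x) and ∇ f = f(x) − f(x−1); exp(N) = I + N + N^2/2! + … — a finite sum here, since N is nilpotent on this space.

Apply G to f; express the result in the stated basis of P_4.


the result is g(x) = -2x^2 + 8x - 6

order-1 term: 8x
order-2 term: -8
the series for exp(-(∇ + Δ)) f terminates at order 2
exp(-(∇ + Δ)) f = -2x^2 + 8x - 6


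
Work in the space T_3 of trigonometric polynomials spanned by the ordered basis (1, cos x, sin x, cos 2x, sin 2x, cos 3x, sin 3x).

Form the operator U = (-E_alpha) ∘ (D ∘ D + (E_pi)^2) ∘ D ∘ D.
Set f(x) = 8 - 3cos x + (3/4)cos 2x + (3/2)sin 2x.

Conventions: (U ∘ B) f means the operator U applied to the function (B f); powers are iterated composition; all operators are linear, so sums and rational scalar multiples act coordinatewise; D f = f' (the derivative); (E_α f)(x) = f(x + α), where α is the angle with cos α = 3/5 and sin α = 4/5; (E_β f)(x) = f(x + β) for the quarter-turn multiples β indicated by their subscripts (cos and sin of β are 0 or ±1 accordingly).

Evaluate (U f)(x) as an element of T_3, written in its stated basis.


the result is g(x) = -(369/25)cos 2x + (342/25)sin 2x

D f = 3sin x + 3cos 2x - (3/2)sin 2x
D D f = 3cos x - 3cos 2x - 6sin 2x
D (D ∘ D) f = -3sin x - 12cos 2x + 6sin 2x
D D (D ∘ D) f = -3cos x + 12cos 2x + 24sin 2x
E_pi (D ∘ D) f = -3cos x - 3cos 2x - 6sin 2x
E_pi E_pi (D ∘ D) f = 3cos x - 3cos 2x - 6sin 2x
(D ∘ D + (E_pi)^2) (D ∘ D) f = 9cos 2x + 18sin 2x
E_alpha (D ∘ D + (E_pi)^2) (D ∘ D) f = (369/25)cos 2x - (342/25)sin 2x
(-E_alpha) (D ∘ D + (E_pi)^2) (D ∘ D) f = -(369/25)cos 2x + (342/25)sin 2x


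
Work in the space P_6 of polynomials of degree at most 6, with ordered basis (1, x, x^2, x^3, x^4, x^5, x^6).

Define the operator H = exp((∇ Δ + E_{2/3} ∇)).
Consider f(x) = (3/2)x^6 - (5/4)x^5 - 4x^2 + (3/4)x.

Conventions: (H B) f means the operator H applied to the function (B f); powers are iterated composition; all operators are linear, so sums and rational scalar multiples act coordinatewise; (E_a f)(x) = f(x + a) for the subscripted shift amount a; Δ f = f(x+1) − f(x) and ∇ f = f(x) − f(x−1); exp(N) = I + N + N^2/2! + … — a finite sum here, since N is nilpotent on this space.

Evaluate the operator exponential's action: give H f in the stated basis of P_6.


order-1 term: 9x^5 + (185/4)x^4 - (115/6)x^3 + 45x^2 - (2207/108)x - 911/162
order-2 term: (45/2)x^4 + (395/2)x^3 + 310x^2 + (695/12)x + 9745/108
order-3 term: 30x^3 + (605/2)x^2 + (1355/2)x + 1195/4
order-4 term: (45/2)x^2 + (815/4)x + 1045/3
order-5 term: 9x + 205/4
order-6 term: 3/2
the series for exp((∇ Δ + E_{2/3} ∇)) f terminates at order 6
exp((∇ Δ + E_{2/3} ∇)) f = (3/2)x^6 + (31/4)x^5 + (275/4)x^4 + (625/3)x^3 + 676x^2 + (25069/27)x + 254159/324

the image equals g(x) = (3/2)x^6 + (31/4)x^5 + (275/4)x^4 + (625/3)x^3 + 676x^2 + (25069/27)x + 254159/324


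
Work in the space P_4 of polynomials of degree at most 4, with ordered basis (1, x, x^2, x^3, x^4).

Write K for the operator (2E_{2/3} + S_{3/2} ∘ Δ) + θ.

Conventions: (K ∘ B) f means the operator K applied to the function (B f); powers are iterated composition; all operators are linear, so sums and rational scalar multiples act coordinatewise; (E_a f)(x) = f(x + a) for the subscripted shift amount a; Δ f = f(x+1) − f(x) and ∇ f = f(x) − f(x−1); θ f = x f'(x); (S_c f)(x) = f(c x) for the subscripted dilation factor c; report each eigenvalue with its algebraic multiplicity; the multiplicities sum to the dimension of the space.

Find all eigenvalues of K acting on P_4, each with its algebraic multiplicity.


image of 1: 2
image of x: 3x + 7/3
image of x^2: 4x^2 + (17/3)x + 17/9
image of x^3: 5x^3 + (43/4)x^2 + (43/6)x + 43/27
image of x^4: 6x^4 + (113/6)x^3 + (113/6)x^2 + (226/27)x + 113/81
the matrix is upper triangular; its diagonal is (2, 3, 4, 5, 6)
for a triangular matrix the eigenvalues are the diagonal entries, with algebraic multiplicity their repetition count

λ = 2 (multiplicity 1), λ = 3 (multiplicity 1), λ = 4 (multiplicity 1), λ = 5 (multiplicity 1), λ = 6 (multiplicity 1)


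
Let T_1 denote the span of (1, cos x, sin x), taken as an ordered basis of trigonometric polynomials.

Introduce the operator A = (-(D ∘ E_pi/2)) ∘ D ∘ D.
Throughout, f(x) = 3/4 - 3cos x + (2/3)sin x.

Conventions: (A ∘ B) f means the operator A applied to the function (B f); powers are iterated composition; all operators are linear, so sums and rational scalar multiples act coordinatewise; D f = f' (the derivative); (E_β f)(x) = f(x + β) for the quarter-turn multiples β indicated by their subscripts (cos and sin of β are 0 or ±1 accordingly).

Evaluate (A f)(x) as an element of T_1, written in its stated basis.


D f = (2/3)cos x + 3sin x
D D f = 3cos x - (2/3)sin x
E_pi/2 D D f = -(2/3)cos x - 3sin x
D E_pi/2 D D f = -3cos x + (2/3)sin x
(-(D ∘ E_pi/2)) D D f = 3cos x - (2/3)sin x

the image equals g(x) = 3cos x - (2/3)sin x


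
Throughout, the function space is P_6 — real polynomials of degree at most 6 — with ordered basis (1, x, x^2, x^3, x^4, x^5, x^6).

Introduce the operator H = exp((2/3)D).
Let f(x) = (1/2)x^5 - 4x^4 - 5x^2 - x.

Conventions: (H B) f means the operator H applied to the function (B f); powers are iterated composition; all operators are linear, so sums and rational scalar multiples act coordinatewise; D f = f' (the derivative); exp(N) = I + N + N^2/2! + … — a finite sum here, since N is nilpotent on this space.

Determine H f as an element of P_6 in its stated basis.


the image equals g(x) = (1/2)x^5 - (7/3)x^4 - (76/9)x^3 - (383/27)x^2 - (965/81)x - 878/243

order-1 term: (5/3)x^4 - (32/3)x^3 - (20/3)x - 2/3
order-2 term: (20/9)x^3 - (32/3)x^2 - 20/9
order-3 term: (40/27)x^2 - (128/27)x
order-4 term: (40/81)x - 64/81
order-5 term: 16/243
the series for exp((2/3)D) f terminates at order 5
exp((2/3)D) f = (1/2)x^5 - (7/3)x^4 - (76/9)x^3 - (383/27)x^2 - (965/81)x - 878/243


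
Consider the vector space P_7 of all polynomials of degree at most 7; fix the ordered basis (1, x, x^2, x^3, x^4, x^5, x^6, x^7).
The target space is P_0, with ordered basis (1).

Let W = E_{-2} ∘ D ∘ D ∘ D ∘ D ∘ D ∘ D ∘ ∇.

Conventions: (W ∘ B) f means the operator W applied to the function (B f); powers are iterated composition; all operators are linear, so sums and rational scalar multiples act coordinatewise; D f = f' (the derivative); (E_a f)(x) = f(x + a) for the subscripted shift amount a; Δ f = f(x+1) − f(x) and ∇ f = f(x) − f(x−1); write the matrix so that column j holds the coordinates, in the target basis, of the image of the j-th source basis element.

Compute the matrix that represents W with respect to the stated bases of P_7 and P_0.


image of 1: 0
image of x: 0
image of x^2: 0
image of x^3: 0
image of x^4: 0
image of x^5: 0
image of x^6: 0
image of x^7: 5040
each image's coordinates form column j of the matrix

the matrix is [[0, 0, 0, 0, 0, 0, 0, 5040]] (rows listed top to bottom)


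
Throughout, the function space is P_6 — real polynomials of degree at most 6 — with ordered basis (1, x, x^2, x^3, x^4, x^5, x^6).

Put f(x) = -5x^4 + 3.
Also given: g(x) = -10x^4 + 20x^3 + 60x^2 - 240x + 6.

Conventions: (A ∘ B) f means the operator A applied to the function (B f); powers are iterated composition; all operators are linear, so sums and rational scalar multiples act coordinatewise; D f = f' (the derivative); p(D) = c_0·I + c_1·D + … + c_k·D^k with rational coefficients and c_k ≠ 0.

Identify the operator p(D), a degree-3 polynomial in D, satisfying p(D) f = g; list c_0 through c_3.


D^0 f = -5x^4 + 3
D^1 f = -20x^3
D^2 f = -60x^2
D^3 f = -120x
matching coefficients of g against c_0 f + c_1 Df + … from the top degree down determines the c_i
solution: c_0 = 2, c_1 = -1, c_2 = -1, c_3 = 2

c_0 = 2, c_1 = -1, c_2 = -1, c_3 = 2


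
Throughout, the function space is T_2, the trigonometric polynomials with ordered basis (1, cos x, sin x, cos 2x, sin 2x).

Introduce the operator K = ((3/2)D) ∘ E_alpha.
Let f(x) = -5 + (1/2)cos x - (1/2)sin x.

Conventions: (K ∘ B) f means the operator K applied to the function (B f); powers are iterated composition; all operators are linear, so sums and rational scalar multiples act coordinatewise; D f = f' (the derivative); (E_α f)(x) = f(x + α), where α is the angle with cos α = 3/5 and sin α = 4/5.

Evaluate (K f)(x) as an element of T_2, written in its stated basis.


g(x) = -(21/20)cos x + (3/20)sin x

E_alpha f = -5 - (1/10)cos x - (7/10)sin x
D E_alpha f = -(7/10)cos x + (1/10)sin x
((3/2)D) E_alpha f = -(21/20)cos x + (3/20)sin x


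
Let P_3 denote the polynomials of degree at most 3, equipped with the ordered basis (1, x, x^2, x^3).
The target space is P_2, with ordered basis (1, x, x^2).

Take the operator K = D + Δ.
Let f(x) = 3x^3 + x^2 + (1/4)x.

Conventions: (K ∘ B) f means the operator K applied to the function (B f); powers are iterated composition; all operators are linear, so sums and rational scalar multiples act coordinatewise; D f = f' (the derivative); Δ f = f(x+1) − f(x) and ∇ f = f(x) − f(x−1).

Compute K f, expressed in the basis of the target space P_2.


D f = 9x^2 + 2x + 1/4
Δ f = 9x^2 + 11x + 17/4
(D + Δ) f = 18x^2 + 13x + 9/2

the result is g(x) = 18x^2 + 13x + 9/2


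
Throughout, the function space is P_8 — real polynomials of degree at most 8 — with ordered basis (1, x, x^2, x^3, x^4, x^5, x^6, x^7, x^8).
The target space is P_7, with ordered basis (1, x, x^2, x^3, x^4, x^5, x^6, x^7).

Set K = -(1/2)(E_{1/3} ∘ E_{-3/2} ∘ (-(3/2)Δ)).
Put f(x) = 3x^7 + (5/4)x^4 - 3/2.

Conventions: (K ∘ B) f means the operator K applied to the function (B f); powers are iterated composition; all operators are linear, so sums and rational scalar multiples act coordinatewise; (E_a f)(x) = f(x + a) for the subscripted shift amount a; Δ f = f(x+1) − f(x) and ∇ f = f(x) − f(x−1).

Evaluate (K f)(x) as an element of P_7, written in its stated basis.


Δ f = 21x^6 + 63x^5 + 105x^4 + 110x^3 + (141/2)x^2 + 26x + 17/4
(-(3/2)Δ) f = -(63/2)x^6 - (189/2)x^5 - (315/2)x^4 - 165x^3 - (423/4)x^2 - 39x - 51/8
E_{-3/2} (-(3/2)Δ) f = -(63/2)x^6 + 189x^5 - (4095/8)x^4 + 780x^3 - (22149/32)x^2 + (5343/16)x - 8637/128
E_{1/3} E_{-3/2} (-(3/2)Δ) f = -(63/2)x^6 + 126x^5 - (1995/8)x^4 + (1705/6)x^3 - (18167/96)x^2 + (608/9)x - 101257/10368
(-(1/2)(E_{1/3} ∘ E_{-3/2} ∘ (-(3/2)Δ))) f = (63/4)x^6 - 63x^5 + (1995/16)x^4 - (1705/12)x^3 + (18167/192)x^2 - (304/9)x + 101257/20736

g(x) = (63/4)x^6 - 63x^5 + (1995/16)x^4 - (1705/12)x^3 + (18167/192)x^2 - (304/9)x + 101257/20736


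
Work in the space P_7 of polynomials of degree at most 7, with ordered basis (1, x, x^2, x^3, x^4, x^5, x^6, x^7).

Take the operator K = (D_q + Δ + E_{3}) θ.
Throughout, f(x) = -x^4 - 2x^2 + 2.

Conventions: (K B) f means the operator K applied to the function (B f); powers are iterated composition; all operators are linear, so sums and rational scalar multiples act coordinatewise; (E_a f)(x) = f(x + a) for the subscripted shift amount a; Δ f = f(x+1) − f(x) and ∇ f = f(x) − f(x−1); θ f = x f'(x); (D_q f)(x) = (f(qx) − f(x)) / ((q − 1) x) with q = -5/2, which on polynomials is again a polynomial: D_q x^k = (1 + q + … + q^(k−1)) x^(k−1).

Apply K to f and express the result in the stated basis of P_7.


the image equals g(x) = -4x^4 - (41/2)x^3 - 244x^2 - 474x - 368

θ f = -4x^4 - 4x^2
D_q θ f = (87/2)x^3 + 6x
Δ θ f = -16x^3 - 24x^2 - 24x - 8
E_{3} θ f = -4x^4 - 48x^3 - 220x^2 - 456x - 360
(D_q + Δ + E_{3}) θ f = -4x^4 - (41/2)x^3 - 244x^2 - 474x - 368


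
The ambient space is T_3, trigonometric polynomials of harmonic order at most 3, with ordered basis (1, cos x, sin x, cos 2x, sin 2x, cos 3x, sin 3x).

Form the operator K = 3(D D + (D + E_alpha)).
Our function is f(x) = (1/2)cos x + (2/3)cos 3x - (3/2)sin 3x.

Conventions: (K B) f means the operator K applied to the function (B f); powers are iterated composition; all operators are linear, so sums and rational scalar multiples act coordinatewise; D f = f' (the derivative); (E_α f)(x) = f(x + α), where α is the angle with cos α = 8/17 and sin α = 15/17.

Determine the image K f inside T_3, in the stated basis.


the result is g(x) = -(27/34)cos x - (48/17)sin x - (162308/4913)cos 3x + (384969/9826)sin 3x

D f = -(1/2)sin x - (9/2)cos 3x - 2sin 3x
D D f = -(1/2)cos x - 6cos 3x + (27/2)sin 3x
D f = -(1/2)sin x - (9/2)cos 3x - 2sin 3x
E_alpha f = (4/17)cos x - (15/34)sin x - (15097/29478)cos 3x + (7662/4913)sin 3x
(D + E_alpha) f = (4/17)cos x - (16/17)sin x - (73874/14739)cos 3x - (2164/4913)sin 3x
(D D + (D + E_alpha)) f = -(9/34)cos x - (16/17)sin x - (162308/14739)cos 3x + (128323/9826)sin 3x
(3(D D + (D + E_alpha))) f = -(27/34)cos x - (48/17)sin x - (162308/4913)cos 3x + (384969/9826)sin 3x


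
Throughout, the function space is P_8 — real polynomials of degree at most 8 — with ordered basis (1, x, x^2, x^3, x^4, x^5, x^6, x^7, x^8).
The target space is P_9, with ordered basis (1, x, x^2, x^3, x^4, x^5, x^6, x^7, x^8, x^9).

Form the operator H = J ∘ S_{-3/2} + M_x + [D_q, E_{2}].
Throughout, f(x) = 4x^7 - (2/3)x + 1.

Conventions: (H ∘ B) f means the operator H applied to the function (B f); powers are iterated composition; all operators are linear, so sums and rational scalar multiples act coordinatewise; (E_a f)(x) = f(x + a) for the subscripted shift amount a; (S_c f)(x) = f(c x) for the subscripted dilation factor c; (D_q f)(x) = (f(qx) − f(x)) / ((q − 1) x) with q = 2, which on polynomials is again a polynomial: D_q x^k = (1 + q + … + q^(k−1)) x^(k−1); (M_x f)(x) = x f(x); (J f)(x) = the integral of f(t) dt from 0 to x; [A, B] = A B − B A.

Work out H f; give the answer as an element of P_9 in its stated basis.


the result is g(x) = -(1163/256)x^8 - 2568x^5 - 20064x^4 - 64480x^3 - (637441/6)x^2 - 89470x - 30720

S_{-3/2} f = -(2187/32)x^7 + x + 1
J S_{-3/2} f = -(2187/256)x^8 + (1/2)x^2 + x
M_x f = 4x^8 - (2/3)x^2 + x
E_{2} f = 4x^7 + 56x^6 + 336x^5 + 1120x^4 + 2240x^3 + 2688x^2 + (5374/3)x + 1535/3
D_q E_{2} f = 508x^6 + 3528x^5 + 10416x^4 + 16800x^3 + 15680x^2 + 8064x + 5374/3
D_q f = 508x^6 - 2/3
E_{2} D_q f = 508x^6 + 6096x^5 + 30480x^4 + 81280x^3 + 121920x^2 + 97536x + 97534/3
[D_q, E_{2}] f = -2568x^5 - 20064x^4 - 64480x^3 - 106240x^2 - 89472x - 30720
(J ∘ S_{-3/2} + M_x + [D_q, E_{2}]) f = -(1163/256)x^8 - 2568x^5 - 20064x^4 - 64480x^3 - (637441/6)x^2 - 89470x - 30720


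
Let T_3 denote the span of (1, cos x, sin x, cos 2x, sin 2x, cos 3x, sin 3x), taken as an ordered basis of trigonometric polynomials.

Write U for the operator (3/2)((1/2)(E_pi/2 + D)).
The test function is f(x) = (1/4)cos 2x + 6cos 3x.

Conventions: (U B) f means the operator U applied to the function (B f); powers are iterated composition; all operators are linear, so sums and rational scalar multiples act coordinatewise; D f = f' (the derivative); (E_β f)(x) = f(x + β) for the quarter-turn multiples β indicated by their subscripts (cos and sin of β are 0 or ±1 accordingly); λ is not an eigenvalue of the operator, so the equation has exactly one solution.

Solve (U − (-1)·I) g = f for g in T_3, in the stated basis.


the image equals g(x) = (1/37)cos 2x + (6/37)sin 2x + (24/13)cos 3x + (36/13)sin 3x

write g with unknown coordinates in the stated basis and equate coefficients in (U − (-1)·I) g = f
solving from the highest basis element down gives g = (1/37)cos 2x + (6/37)sin 2x + (24/13)cos 3x + (36/13)sin 3x
check: U g = (33/148)cos 2x - (6/37)sin 2x + (54/13)cos 3x - (36/13)sin 3x
so U g − (-1)·g = (1/4)cos 2x + 6cos 3x = f ✓


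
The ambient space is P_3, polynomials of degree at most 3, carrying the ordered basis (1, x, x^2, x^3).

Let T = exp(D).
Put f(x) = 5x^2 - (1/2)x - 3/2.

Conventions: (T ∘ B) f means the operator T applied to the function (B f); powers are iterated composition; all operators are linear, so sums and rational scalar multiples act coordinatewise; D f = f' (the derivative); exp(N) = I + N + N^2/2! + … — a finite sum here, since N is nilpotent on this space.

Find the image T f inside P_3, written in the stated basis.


order-1 term: 10x - 1/2
order-2 term: 5
the series for exp(D) f terminates at order 2
exp(D) f = 5x^2 + (19/2)x + 3

g(x) = 5x^2 + (19/2)x + 3


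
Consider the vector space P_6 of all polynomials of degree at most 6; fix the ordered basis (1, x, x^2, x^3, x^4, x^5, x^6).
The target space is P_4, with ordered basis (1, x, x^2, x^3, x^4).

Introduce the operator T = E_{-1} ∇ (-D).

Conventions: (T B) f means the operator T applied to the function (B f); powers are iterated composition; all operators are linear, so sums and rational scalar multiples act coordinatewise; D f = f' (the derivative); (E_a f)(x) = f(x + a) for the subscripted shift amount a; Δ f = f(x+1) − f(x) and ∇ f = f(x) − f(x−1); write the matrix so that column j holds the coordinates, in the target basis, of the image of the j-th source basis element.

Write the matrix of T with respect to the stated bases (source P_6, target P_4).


the matrix is [[0, 0, -2, 9, -28, 75, -186]; [0, 0, 0, -6, 36, -140, 450]; [0, 0, 0, 0, -12, 90, -420]; [0, 0, 0, 0, 0, -20, 180]; [0, 0, 0, 0, 0, 0, -30]] (rows listed top to bottom)

image of 1: 0
image of x: 0
image of x^2: -2
image of x^3: -6x + 9
image of x^4: -12x^2 + 36x - 28
image of x^5: -20x^3 + 90x^2 - 140x + 75
image of x^6: -30x^4 + 180x^3 - 420x^2 + 450x - 186
each image's coordinates form column j of the matrix


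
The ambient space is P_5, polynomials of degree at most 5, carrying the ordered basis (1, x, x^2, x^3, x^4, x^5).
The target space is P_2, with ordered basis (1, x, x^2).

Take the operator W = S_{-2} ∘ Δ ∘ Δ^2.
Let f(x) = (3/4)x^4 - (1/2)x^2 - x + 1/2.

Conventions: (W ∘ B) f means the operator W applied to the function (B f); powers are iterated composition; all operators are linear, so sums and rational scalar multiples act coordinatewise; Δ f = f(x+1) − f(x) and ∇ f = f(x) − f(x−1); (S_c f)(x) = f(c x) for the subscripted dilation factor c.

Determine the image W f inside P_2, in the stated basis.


g(x) = -36x + 27

Δ f = 3x^3 + (9/2)x^2 + 2x - 3/4
Δ Δ f = 9x^2 + 18x + 19/2
Δ Δ^2 f = 18x + 27
S_{-2} Δ Δ^2 f = -36x + 27


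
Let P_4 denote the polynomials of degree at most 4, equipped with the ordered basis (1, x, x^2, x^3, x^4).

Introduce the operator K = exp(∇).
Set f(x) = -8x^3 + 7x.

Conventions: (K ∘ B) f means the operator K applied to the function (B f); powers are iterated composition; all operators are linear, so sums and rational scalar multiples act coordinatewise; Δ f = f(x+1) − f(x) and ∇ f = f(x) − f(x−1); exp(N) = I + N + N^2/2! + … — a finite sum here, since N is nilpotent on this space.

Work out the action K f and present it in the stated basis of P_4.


order-1 term: -24x^2 + 24x - 1
order-2 term: -24x + 24
order-3 term: -8
the series for exp(∇) f terminates at order 3
exp(∇) f = -8x^3 - 24x^2 + 7x + 15

the result is g(x) = -8x^3 - 24x^2 + 7x + 15
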